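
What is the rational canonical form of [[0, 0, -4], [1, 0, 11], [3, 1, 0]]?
The invariant factors of A (the non-unit diagonal entries of the Smith normal form of xI - A over ℚ[x]) are x^3 + x + 4, each dividing the next. The characteristic polynomial is their product, x^3 + x + 4.

The rational canonical form is the block-diagonal matrix of companion matrices C(f_i):
R = [[0, 0, -4], [1, 0, -1], [0, 1, 0]].

Note the characteristic polynomial does not split into linear factors over ℚ, so A has no Jordan form over ℚ; the rational canonical form exists over any field.

R = [[0, 0, -4], [1, 0, -1], [0, 1, 0]]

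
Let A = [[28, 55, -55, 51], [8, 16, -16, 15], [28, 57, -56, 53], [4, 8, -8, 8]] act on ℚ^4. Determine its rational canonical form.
R = [[0, 0, 0, -4], [1, 0, 0, 8], [0, 1, 0, 0], [0, 0, 1, -4]]

The invariant factors of A (the non-unit diagonal entries of the Smith normal form of xI - A over ℚ[x]) are (x^2 + 2x - 2)^2, each dividing the next. The characteristic polynomial is their product, (x^2 + 2x - 2)^2.

The rational canonical form is the block-diagonal matrix of companion matrices C(f_i):
R = [[0, 0, 0, -4], [1, 0, 0, 8], [0, 1, 0, 0], [0, 0, 1, -4]].

Note the characteristic polynomial does not split into linear factors over ℚ, so A has no Jordan form over ℚ; the rational canonical form exists over any field.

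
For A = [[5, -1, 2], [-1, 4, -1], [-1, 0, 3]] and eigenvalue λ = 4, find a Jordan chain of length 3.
v_1 = [[-2, 0, 1]]^T, v_2 = [[0, 1, 1]]^T, v_3 = [[1, -1, -1]]^T

We seek v_1 ∈ ker((A - 4I)^3) \ ker((A - 4I)^2), then set v_{i+1} = (A - 4I) v_i.

One such chain is v_1 = [[-2, 0, 1]]^T, v_2 = [[0, 1, 1]]^T, v_3 = [[1, -1, -1]]^T. Check: (A - 4I) v_3 = [[0, 0, 0]]^T = 0.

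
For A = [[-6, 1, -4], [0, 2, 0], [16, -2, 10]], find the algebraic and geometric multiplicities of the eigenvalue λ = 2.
The characteristic polynomial is (x - 2)^3, so the factor x - 2 appears with exponent 3: the algebraic multiplicity is 3.

rank(A - 2I) = 1, so the eigenspace has dimension 3 - 1 = 2: the geometric multiplicity is 2.

Since 2 < 3, A is not diagonalizable.

algebraic multiplicity 3, geometric multiplicity 2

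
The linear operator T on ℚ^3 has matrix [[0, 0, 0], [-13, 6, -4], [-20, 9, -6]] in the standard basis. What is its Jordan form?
The characteristic polynomial is det(xI - A) = x^3, so the eigenvalues are 0 (algebraic multiplicity 3).

For λ = 0: rank(A) = 2, rank(A^2) = 1, rank(A^3) = 0. The eigenspace has dimension 3 - 2 = 1, so there is 1 Jordan block; the rank sequence gives block sizes [3].

Assembling the blocks gives the Jordan form J above.

J = [[0, 1, 0], [0, 0, 1], [0, 0, 0]]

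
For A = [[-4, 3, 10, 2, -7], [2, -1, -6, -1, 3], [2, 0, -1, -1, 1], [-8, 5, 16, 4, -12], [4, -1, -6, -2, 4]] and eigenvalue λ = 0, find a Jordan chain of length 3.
v_1 = [[6, -3, -1, 10, -3]]^T, v_2 = [[-2, 2, 0, -3, 1]]^T, v_3 = [[1, 0, 0, 2, 0]]^T

We seek v_1 ∈ ker(A^3) \ ker(A^2), then set v_{i+1} = A v_i.

One such chain is v_1 = [[6, -3, -1, 10, -3]]^T, v_2 = [[-2, 2, 0, -3, 1]]^T, v_3 = [[1, 0, 0, 2, 0]]^T. Check: A v_3 = [[0, 0, 0, 0, 0]]^T = 0.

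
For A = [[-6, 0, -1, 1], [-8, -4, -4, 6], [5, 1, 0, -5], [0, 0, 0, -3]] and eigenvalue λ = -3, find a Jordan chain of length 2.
v_1 = [[1, 4, -2, 0]]^T, v_2 = [[-1, -4, 3, 0]]^T

We seek v_1 ∈ ker((A + 3I)^2) \ ker(A + 3I), then set v_{i+1} = (A + 3I) v_i.

One such chain is v_1 = [[1, 4, -2, 0]]^T, v_2 = [[-1, -4, 3, 0]]^T. Check: (A + 3I) v_2 = [[0, 0, 0, 0]]^T = 0.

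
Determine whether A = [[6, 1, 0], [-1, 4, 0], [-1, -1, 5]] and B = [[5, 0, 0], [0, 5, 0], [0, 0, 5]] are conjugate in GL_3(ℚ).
Both have characteristic polynomial (x - 5)^3, but the minimal polynomial of A is (x - 5)^2 while the minimal polynomial of B is x - 5. The minimal polynomial is a similarity invariant, so A and B are not similar.

No.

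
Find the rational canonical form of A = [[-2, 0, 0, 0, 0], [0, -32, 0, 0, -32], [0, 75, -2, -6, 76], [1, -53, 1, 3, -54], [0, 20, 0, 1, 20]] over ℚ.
R = [[-2, 0, 0, 0, 0], [0, 0, 0, 0, -32], [0, 1, 0, 0, -64], [0, 0, 1, 0, -42], [0, 0, 0, 1, -11]]

The invariant factors of A (the non-unit diagonal entries of the Smith normal form of xI - A over ℚ[x]) are x + 2, (x + 1)(x + 2)(x + 4)^2, each dividing the next. The characteristic polynomial is their product, (x + 1)(x + 2)^2(x + 4)^2.

The rational canonical form is the block-diagonal matrix of companion matrices C(f_i):
R = [[-2, 0, 0, 0, 0], [0, 0, 0, 0, -32], [0, 1, 0, 0, -64], [0, 0, 1, 0, -42], [0, 0, 0, 1, -11]].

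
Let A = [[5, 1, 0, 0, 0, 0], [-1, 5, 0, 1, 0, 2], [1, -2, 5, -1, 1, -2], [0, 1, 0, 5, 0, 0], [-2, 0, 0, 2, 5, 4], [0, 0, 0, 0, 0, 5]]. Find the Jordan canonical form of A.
The characteristic polynomial is det(xI - A) = (x - 5)^6, so the eigenvalues are 5 (algebraic multiplicity 6).

For λ = 5: rank(A - 5I) = 3, rank((A - 5I)^2) = 1, rank((A - 5I)^3) = 0. The eigenspace has dimension 6 - 3 = 3, so there are 3 Jordan blocks; the rank sequence gives block sizes [3, 2, 1].

Assembling the blocks gives the Jordan form J above.

J = [[5, 1, 0, 0, 0, 0], [0, 5, 1, 0, 0, 0], [0, 0, 5, 0, 0, 0], [0, 0, 0, 5, 1, 0], [0, 0, 0, 0, 5, 0], [0, 0, 0, 0, 0, 5]]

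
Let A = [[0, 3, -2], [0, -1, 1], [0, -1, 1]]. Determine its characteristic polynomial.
χ_A(x) = x^3

xI - A = [[x, -3, 2], [0, x + 1, -1], [0, 1, x - 1]].

Expanding det(xI - A) along the first row:
det(xI - A) = + (x)·det([[x + 1, -1], [1, x - 1]]) - (-3)·det([[0, -1], [0, x - 1]]) + (2)·det([[0, x + 1], [0, 1]]).

Evaluating gives χ_A(x) = x^3.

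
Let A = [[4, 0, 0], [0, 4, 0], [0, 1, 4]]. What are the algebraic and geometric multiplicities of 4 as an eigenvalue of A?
algebraic multiplicity 3, geometric multiplicity 2

The characteristic polynomial is (x - 4)^3, so the factor x - 4 appears with exponent 3: the algebraic multiplicity is 3.

rank(A - 4I) = 1, so the eigenspace has dimension 3 - 1 = 2: the geometric multiplicity is 2.

Since 2 < 3, A is not diagonalizable.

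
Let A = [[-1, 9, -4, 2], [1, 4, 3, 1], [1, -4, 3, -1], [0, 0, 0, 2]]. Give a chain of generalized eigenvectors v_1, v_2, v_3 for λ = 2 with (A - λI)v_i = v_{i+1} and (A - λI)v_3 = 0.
v_1 = [[-2, 0, 1, 0]]^T, v_2 = [[2, 1, -1, 0]]^T, v_3 = [[7, 1, -3, 0]]^T

We seek v_1 ∈ ker((A - 2I)^3) \ ker((A - 2I)^2), then set v_{i+1} = (A - 2I) v_i.

One such chain is v_1 = [[-2, 0, 1, 0]]^T, v_2 = [[2, 1, -1, 0]]^T, v_3 = [[7, 1, -3, 0]]^T. Check: (A - 2I) v_3 = [[0, 0, 0, 0]]^T = 0.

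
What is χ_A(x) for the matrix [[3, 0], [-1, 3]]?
χ_A(x) = (x - 3)^2

xI - A = [[x - 3, 0], [1, x - 3]].

Expanding det(xI - A) along the first row:
det(xI - A) = + (x - 3)·det([[x - 3]]) - (0)·det([[1]]).

Evaluating gives χ_A(x) = x^2 - 6x + 9 = (x - 3)^2.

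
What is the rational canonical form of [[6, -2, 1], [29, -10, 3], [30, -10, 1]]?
R = [[0, 0, 8], [1, 0, 6], [0, 1, -3]]

The invariant factors of A (the non-unit diagonal entries of the Smith normal form of xI - A over ℚ[x]) are (x - 2)(x + 1)(x + 4), each dividing the next. The characteristic polynomial is their product, (x - 2)(x + 1)(x + 4).

The rational canonical form is the block-diagonal matrix of companion matrices C(f_i):
R = [[0, 0, 8], [1, 0, 6], [0, 1, -3]].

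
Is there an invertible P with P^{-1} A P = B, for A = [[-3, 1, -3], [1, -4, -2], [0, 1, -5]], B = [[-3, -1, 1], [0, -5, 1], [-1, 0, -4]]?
Two matrices over a field are similar if and only if they have the same invariant factors.

Both A and B have characteristic polynomial (x + 4)^3 and minimal polynomial (x + 4)^3. Computing further, both have invariant factors (x + 4)^3. Hence A and B are similar.

Yes.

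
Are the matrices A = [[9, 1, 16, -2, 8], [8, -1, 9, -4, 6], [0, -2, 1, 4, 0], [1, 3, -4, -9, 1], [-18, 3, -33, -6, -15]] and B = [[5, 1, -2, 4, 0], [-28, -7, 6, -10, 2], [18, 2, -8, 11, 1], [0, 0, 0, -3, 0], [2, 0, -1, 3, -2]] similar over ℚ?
No.

Both have characteristic polynomial (x + 3)^5, but the minimal polynomial of A is (x + 3)^3 while the minimal polynomial of B is (x + 3)^2. The minimal polynomial is a similarity invariant, so A and B are not similar.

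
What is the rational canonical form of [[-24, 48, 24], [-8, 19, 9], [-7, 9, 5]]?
The invariant factors of A (the non-unit diagonal entries of the Smith normal form of xI - A over ℚ[x]) are (x - 4)(x^2 + 4x + 6), each dividing the next. The characteristic polynomial is their product, (x - 4)(x^2 + 4x + 6).

The rational canonical form is the block-diagonal matrix of companion matrices C(f_i):
R = [[0, 0, 24], [1, 0, 10], [0, 1, 0]].

Note the characteristic polynomial does not split into linear factors over ℚ, so A has no Jordan form over ℚ; the rational canonical form exists over any field.

R = [[0, 0, 24], [1, 0, 10], [0, 1, 0]]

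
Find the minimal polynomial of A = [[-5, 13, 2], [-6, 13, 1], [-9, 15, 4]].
m_A(x) = (x - 4)^3

The characteristic polynomial factors as (x - 4)^3. The minimal polynomial is ∏(x - λ)^{k_λ} where k_λ is the size of the largest Jordan block at λ.

For λ = 4: rank(A - 4I) = 2, and the largest Jordan block has size 3 (the smallest k with rank((A - 4I)^k) = rank((A - 4I)^(k+1))).

So m_A(x) = (x - 4)^3.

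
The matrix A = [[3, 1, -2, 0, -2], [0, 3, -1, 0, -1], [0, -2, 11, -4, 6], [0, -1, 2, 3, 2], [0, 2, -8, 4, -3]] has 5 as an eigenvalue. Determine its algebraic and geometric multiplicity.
algebraic multiplicity 1, geometric multiplicity 1

The characteristic polynomial is (x - 5)(x - 3)^4, so the factor x - 5 appears with exponent 1: the algebraic multiplicity is 1.

rank(A - 5I) = 4, so the eigenspace has dimension 5 - 4 = 1: the geometric multiplicity is 1.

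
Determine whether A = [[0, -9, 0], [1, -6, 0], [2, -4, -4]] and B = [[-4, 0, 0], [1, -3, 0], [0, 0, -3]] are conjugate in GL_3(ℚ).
No.

Both have characteristic polynomial (x + 3)^2(x + 4), but the minimal polynomial of A is (x + 3)^2(x + 4) while the minimal polynomial of B is (x + 3)(x + 4). The minimal polynomial is a similarity invariant, so A and B are not similar.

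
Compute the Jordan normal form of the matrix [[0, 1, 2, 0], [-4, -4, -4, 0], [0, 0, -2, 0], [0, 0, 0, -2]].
J = [[-2, 1, 0, 0], [0, -2, 0, 0], [0, 0, -2, 0], [0, 0, 0, -2]]

The characteristic polynomial is det(xI - A) = (x + 2)^4, so the eigenvalues are -2 (algebraic multiplicity 4).

For λ = -2: rank(A + 2I) = 1, rank((A + 2I)^2) = 0. The eigenspace has dimension 4 - 1 = 3, so there are 3 Jordan blocks; the rank sequence gives block sizes [2, 1, 1].

Assembling the blocks gives the Jordan form J above.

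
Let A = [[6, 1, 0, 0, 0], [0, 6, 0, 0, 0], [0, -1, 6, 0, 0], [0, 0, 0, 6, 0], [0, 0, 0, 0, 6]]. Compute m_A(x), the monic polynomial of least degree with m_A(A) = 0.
m_A(x) = (x - 6)^2

The characteristic polynomial factors as (x - 6)^5. The minimal polynomial is ∏(x - λ)^{k_λ} where k_λ is the size of the largest Jordan block at λ.

For λ = 6: rank(A - 6I) = 1, and the largest Jordan block has size 2 (the smallest k with rank((A - 6I)^k) = rank((A - 6I)^(k+1))).

So m_A(x) = (x - 6)^2.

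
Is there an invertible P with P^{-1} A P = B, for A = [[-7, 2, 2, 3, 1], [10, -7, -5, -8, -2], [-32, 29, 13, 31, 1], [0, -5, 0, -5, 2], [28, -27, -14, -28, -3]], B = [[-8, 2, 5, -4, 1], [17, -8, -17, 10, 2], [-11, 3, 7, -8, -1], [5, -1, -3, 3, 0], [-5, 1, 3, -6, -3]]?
Two matrices over a field are similar if and only if they have the same invariant factors.

Both A and B have characteristic polynomial x^2(x + 3)^3 and minimal polynomial x^2(x + 3)^2. Computing further, both have invariant factors x + 3, x^2(x + 3)^2. Hence A and B are similar.

Yes.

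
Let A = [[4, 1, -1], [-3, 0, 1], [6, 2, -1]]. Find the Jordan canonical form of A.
The characteristic polynomial is det(xI - A) = (x - 1)^3, so the eigenvalues are 1 (algebraic multiplicity 3).

For λ = 1: rank(A - I) = 1, rank((A - I)^2) = 0. The eigenspace has dimension 3 - 1 = 2, so there are 2 Jordan blocks; the rank sequence gives block sizes [2, 1].

Assembling the blocks gives the Jordan form J above.

J = [[1, 1, 0], [0, 1, 0], [0, 0, 1]]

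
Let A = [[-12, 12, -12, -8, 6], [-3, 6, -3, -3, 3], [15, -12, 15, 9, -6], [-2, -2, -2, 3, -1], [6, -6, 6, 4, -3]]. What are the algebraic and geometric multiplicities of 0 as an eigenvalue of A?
The characteristic polynomial is x^2(x - 3)^3, so the factor x appears with exponent 2: the algebraic multiplicity is 2.

rank(A) = 3, so the eigenspace has dimension 5 - 3 = 2: the geometric multiplicity is 2.

algebraic multiplicity 2, geometric multiplicity 2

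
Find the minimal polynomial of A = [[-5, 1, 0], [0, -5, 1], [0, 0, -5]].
m_A(x) = (x + 5)^3

The characteristic polynomial factors as (x + 5)^3. The minimal polynomial is ∏(x - λ)^{k_λ} where k_λ is the size of the largest Jordan block at λ.

For λ = -5: rank(A + 5I) = 2, and the largest Jordan block has size 3 (the smallest k with rank((A + 5I)^k) = rank((A + 5I)^(k+1))).

So m_A(x) = (x + 5)^3.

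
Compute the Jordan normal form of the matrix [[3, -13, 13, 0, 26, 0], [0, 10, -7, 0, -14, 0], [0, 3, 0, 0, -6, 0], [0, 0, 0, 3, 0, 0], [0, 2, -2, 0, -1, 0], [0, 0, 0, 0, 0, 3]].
The characteristic polynomial is det(xI - A) = (x - 3)^6, so the eigenvalues are 3 (algebraic multiplicity 6).

For λ = 3: rank(A - 3I) = 1, rank((A - 3I)^2) = 0. The eigenspace has dimension 6 - 1 = 5, so there are 5 Jordan blocks; the rank sequence gives block sizes [2, 1, 1, 1, 1].

Assembling the blocks gives the Jordan form J above.

J = [[3, 1, 0, 0, 0, 0], [0, 3, 0, 0, 0, 0], [0, 0, 3, 0, 0, 0], [0, 0, 0, 3, 0, 0], [0, 0, 0, 0, 3, 0], [0, 0, 0, 0, 0, 3]]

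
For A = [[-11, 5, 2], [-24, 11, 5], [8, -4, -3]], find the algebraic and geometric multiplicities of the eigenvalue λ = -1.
The characteristic polynomial is (x + 1)^3, so the factor x + 1 appears with exponent 3: the algebraic multiplicity is 3.

rank(A + I) = 2, so the eigenspace has dimension 3 - 2 = 1: the geometric multiplicity is 1.

Since 1 < 3, A is not diagonalizable.

algebraic multiplicity 3, geometric multiplicity 1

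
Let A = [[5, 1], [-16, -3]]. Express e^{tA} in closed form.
A has Jordan form J = [[1, 1], [0, 1]] with A = PJP^{-1}, so e^{tA} = P e^{tJ} P^{-1}.

For a Jordan block J_k(λ), e^{tJ_k(λ)} = e^{λt} · (I + tN + t^2 N^2/2! + ... + t^{k-1} N^{k-1}/(k-1)!) where N is the nilpotent superdiagonal part.

Assembling the blocks and conjugating back gives the entries of e^{tA} as shown above.

e^{tA} = [[(4*t + 1)*e^{t}, t*e^{t}], [-16*t*e^{t}, (1 - 4*t)*e^{t}]]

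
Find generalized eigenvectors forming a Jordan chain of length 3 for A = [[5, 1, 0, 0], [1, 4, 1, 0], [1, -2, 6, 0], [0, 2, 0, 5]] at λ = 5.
We seek v_1 ∈ ker((A - 5I)^3) \ ker((A - 5I)^2), then set v_{i+1} = (A - 5I) v_i.

One such chain is v_1 = [[0, 0, 1, -1]]^T, v_2 = [[0, 1, 1, 0]]^T, v_3 = [[1, 0, -1, 2]]^T. Check: (A - 5I) v_3 = [[0, 0, 0, 0]]^T = 0.

v_1 = [[0, 0, 1, -1]]^T, v_2 = [[0, 1, 1, 0]]^T, v_3 = [[1, 0, -1, 2]]^T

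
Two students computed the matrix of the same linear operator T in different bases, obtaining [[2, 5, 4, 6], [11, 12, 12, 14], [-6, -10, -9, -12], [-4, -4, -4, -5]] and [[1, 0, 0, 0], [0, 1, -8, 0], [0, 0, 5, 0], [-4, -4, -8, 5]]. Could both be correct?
No.

trace(A) = 0 but trace(B) = 12. The trace is a similarity invariant, so A and B are not similar.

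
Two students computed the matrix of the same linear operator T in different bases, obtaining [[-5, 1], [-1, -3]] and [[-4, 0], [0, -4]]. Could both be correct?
No.

Both have characteristic polynomial (x + 4)^2, but the minimal polynomial of A is (x + 4)^2 while the minimal polynomial of B is x + 4. The minimal polynomial is a similarity invariant, so A and B are not similar.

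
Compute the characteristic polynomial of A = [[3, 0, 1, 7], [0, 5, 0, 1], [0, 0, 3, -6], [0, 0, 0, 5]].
xI - A = [[x - 3, 0, -1, -7], [0, x - 5, 0, -1], [0, 0, x - 3, 6], [0, 0, 0, x - 5]].

Expanding det(xI - A) along the first row:
det(xI - A) = + (x - 3)·det([[x - 5, 0, -1], [0, x - 3, 6], [0, 0, x - 5]]) - (0)·det([[0, 0, -1], [0, x - 3, 6], [0, 0, x - 5]]) + (-1)·det([[0, x - 5, -1], [0, 0, 6], [0, 0, x - 5]]) - (-7)·det([[0, x - 5, 0], [0, 0, x - 3], [0, 0, 0]]).

Evaluating gives χ_A(x) = x^4 - 16x^3 + 94x^2 - 240x + 225 = (x - 5)^2(x - 3)^2.

χ_A(x) = (x - 5)^2(x - 3)^2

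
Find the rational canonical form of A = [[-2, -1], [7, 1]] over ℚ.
The invariant factors of A (the non-unit diagonal entries of the Smith normal form of xI - A over ℚ[x]) are x^2 + x + 5, each dividing the next. The characteristic polynomial is their product, x^2 + x + 5.

The rational canonical form is the block-diagonal matrix of companion matrices C(f_i):
R = [[0, -5], [1, -1]].

Note the characteristic polynomial does not split into linear factors over ℚ, so A has no Jordan form over ℚ; the rational canonical form exists over any field.

R = [[0, -5], [1, -1]]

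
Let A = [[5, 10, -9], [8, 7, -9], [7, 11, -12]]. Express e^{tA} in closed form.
e^{tA} = [[(-t + e^{9*t})*e^{-3*t}, (t + e^{9*t} - 1)*e^{-3*t}, (1 - e^{9*t})*e^{-3*t}], [(-t + e^{9*t} - 1)*e^{-3*t}, (t + e^{9*t})*e^{-3*t}, (1 - e^{9*t})*e^{-3*t}], [(-2*t + e^{9*t} - 1)*e^{-3*t}, (2*t + e^{9*t} - 1)*e^{-3*t}, (2 - e^{9*t})*e^{-3*t}]]

A has Jordan form J = [[-3, 1, 0], [0, -3, 0], [0, 0, 6]] with A = PJP^{-1}, so e^{tA} = P e^{tJ} P^{-1}.

For a Jordan block J_k(λ), e^{tJ_k(λ)} = e^{λt} · (I + tN + t^2 N^2/2! + ... + t^{k-1} N^{k-1}/(k-1)!) where N is the nilpotent superdiagonal part.

Assembling the blocks and conjugating back gives the entries of e^{tA} as shown above.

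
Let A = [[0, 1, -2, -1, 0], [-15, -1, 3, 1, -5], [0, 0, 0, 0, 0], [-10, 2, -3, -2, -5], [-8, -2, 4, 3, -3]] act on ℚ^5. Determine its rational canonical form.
R = [[0, -5, 0, 0, 0], [1, -3, 0, 0, 0], [0, 0, 0, 0, 0], [0, 0, 1, 0, -5], [0, 0, 0, 1, -3]]

The invariant factors of A (the non-unit diagonal entries of the Smith normal form of xI - A over ℚ[x]) are x^2 + 3x + 5, x(x^2 + 3x + 5), each dividing the next. The characteristic polynomial is their product, x(x^2 + 3x + 5)^2.

The rational canonical form is the block-diagonal matrix of companion matrices C(f_i):
R = [[0, -5, 0, 0, 0], [1, -3, 0, 0, 0], [0, 0, 0, 0, 0], [0, 0, 1, 0, -5], [0, 0, 0, 1, -3]].

Note the characteristic polynomial does not split into linear factors over ℚ, so A has no Jordan form over ℚ; the rational canonical form exists over any field.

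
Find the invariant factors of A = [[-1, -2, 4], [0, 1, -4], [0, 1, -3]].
x + 1, (x + 1)^2

The Jordan structure of A has elementary divisors (x + 1)^2, (x + 1). Arranging the block sizes at each eigenvalue in decreasing order and taking row products gives the invariant factors.

Invariant factors (smallest first, each dividing the next): x + 1, (x + 1)^2.

Check: the last factor (x + 1)^2 is the minimal polynomial, and the product (x + 1)^3 is the characteristic polynomial.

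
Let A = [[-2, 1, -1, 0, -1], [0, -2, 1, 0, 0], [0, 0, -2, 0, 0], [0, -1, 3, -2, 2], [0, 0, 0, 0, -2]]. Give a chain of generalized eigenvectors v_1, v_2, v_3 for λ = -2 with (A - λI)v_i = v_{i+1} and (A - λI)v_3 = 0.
We seek v_1 ∈ ker((A + 2I)^3) \ ker((A + 2I)^2), then set v_{i+1} = (A + 2I) v_i.

One such chain is v_1 = [[3, 0, 1, -3, 0]]^T, v_2 = [[-1, 1, 0, 3, 0]]^T, v_3 = [[1, 0, 0, -1, 0]]^T. Check: (A + 2I) v_3 = [[0, 0, 0, 0, 0]]^T = 0.

v_1 = [[3, 0, 1, -3, 0]]^T, v_2 = [[-1, 1, 0, 3, 0]]^T, v_3 = [[1, 0, 0, -1, 0]]^T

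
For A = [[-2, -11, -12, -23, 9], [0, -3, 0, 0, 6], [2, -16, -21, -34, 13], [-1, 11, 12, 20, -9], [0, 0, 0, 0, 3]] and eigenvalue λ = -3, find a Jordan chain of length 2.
v_1 = [[0, 1, -1, 0, 0]]^T, v_2 = [[1, 0, 2, -1, 0]]^T

We seek v_1 ∈ ker((A + 3I)^2) \ ker(A + 3I), then set v_{i+1} = (A + 3I) v_i.

One such chain is v_1 = [[0, 1, -1, 0, 0]]^T, v_2 = [[1, 0, 2, -1, 0]]^T. Check: (A + 3I) v_2 = [[0, 0, 0, 0, 0]]^T = 0.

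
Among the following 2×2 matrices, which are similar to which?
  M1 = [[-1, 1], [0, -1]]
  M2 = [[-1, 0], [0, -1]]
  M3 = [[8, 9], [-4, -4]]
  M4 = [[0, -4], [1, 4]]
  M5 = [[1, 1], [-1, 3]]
3 classes: {M1}, {M2}, {M3, M4, M5}

Characteristic polynomials: χ_{M1} = (x + 1)^2, χ_{M2} = (x + 1)^2, χ_{M3} = (x - 2)^2, χ_{M4} = (x - 2)^2, χ_{M5} = (x - 2)^2.

{M1}: invariant factors (x + 1)^2.

{M2}: invariant factors x + 1, x + 1.

{M3, M4, M5}: invariant factors (x - 2)^2.

Matrices are similar if and only if their invariant-factor lists agree; the partition into similarity classes is {M1}, {M2}, {M3, M4, M5}.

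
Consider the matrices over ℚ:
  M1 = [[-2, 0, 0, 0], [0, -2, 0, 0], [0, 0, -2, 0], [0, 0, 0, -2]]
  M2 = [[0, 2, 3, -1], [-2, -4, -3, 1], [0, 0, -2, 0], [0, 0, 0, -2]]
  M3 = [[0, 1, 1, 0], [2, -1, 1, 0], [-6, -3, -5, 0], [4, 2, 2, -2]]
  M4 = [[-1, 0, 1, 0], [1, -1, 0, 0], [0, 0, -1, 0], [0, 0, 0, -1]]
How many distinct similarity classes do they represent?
3 classes: {M1}, {M2, M3}, {M4}

Characteristic polynomials: χ_{M1} = (x + 2)^4, χ_{M2} = (x + 2)^4, χ_{M3} = (x + 2)^4, χ_{M4} = (x + 1)^4.

{M1}: invariant factors x + 2, x + 2, x + 2, x + 2.

{M2, M3}: invariant factors x + 2, x + 2, (x + 2)^2.

{M4}: invariant factors x + 1, (x + 1)^3.

Matrices are similar if and only if their invariant-factor lists agree; the partition into similarity classes is {M1}, {M2, M3}, {M4}.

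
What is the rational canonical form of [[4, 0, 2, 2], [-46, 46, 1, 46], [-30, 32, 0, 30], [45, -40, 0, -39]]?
The invariant factors of A (the non-unit diagonal entries of the Smith normal form of xI - A over ℚ[x]) are x - 6, (x - 6)(x - 3)(x + 4), each dividing the next. The characteristic polynomial is their product, (x - 6)^2(x - 3)(x + 4).

The rational canonical form is the block-diagonal matrix of companion matrices C(f_i):
R = [[6, 0, 0, 0], [0, 0, 0, -72], [0, 1, 0, 18], [0, 0, 1, 5]].

R = [[6, 0, 0, 0], [0, 0, 0, -72], [0, 1, 0, 18], [0, 0, 1, 5]]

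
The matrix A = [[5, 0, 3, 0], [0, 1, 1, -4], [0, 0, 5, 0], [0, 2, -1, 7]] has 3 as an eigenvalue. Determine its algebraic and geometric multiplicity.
algebraic multiplicity 1, geometric multiplicity 1

The characteristic polynomial is (x - 5)^3(x - 3), so the factor x - 3 appears with exponent 1: the algebraic multiplicity is 1.

rank(A - 3I) = 3, so the eigenspace has dimension 4 - 3 = 1: the geometric multiplicity is 1.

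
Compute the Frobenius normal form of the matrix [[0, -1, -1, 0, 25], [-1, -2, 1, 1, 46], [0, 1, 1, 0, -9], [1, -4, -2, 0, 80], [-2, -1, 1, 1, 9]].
The invariant factors of A (the non-unit diagonal entries of the Smith normal form of xI - A over ℚ[x]) are (x - 4)(x^2 - 2x - 2)^2, each dividing the next. The characteristic polynomial is their product, (x - 4)(x^2 - 2x - 2)^2.

The rational canonical form is the block-diagonal matrix of companion matrices C(f_i):
R = [[0, 0, 0, 0, 16], [1, 0, 0, 0, 28], [0, 1, 0, 0, -8], [0, 0, 1, 0, -16], [0, 0, 0, 1, 8]].

Note the characteristic polynomial does not split into linear factors over ℚ, so A has no Jordan form over ℚ; the rational canonical form exists over any field.

R = [[0, 0, 0, 0, 16], [1, 0, 0, 0, 28], [0, 1, 0, 0, -8], [0, 0, 1, 0, -16], [0, 0, 0, 1, 8]]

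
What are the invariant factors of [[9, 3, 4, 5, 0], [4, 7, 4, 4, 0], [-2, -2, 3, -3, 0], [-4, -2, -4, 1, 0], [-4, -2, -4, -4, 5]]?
x - 5, (x - 5)^2, (x - 5)^2

The Jordan structure of A has elementary divisors (x - 5)^2, (x - 5)^2, (x - 5). Arranging the block sizes at each eigenvalue in decreasing order and taking row products gives the invariant factors.

Invariant factors (smallest first, each dividing the next): x - 5, (x - 5)^2, (x - 5)^2.

Check: the last factor (x - 5)^2 is the minimal polynomial, and the product (x - 5)^5 is the characteristic polynomial.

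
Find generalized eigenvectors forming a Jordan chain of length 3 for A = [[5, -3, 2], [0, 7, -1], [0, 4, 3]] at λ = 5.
We seek v_1 ∈ ker((A - 5I)^3) \ ker((A - 5I)^2), then set v_{i+1} = (A - 5I) v_i.

One such chain is v_1 = [[0, 2, 3]]^T, v_2 = [[0, 1, 2]]^T, v_3 = [[1, 0, 0]]^T. Check: (A - 5I) v_3 = [[0, 0, 0]]^T = 0.

v_1 = [[0, 2, 3]]^T, v_2 = [[0, 1, 2]]^T, v_3 = [[1, 0, 0]]^T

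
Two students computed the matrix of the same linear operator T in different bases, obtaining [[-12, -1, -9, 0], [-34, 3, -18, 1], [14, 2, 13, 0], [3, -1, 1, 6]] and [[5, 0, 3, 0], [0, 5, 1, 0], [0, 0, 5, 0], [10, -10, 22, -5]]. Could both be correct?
No.

Both have characteristic polynomial (x - 5)^3(x + 5), but the minimal polynomial of A is (x - 5)^3(x + 5) while the minimal polynomial of B is (x - 5)^2(x + 5). The minimal polynomial is a similarity invariant, so A and B are not similar.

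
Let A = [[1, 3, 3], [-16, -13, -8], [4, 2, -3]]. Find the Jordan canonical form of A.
J = [[-5, 1, 0], [0, -5, 0], [0, 0, -5]]

The characteristic polynomial is det(xI - A) = (x + 5)^3, so the eigenvalues are -5 (algebraic multiplicity 3).

For λ = -5: rank(A + 5I) = 1, rank((A + 5I)^2) = 0. The eigenspace has dimension 3 - 1 = 2, so there are 2 Jordan blocks; the rank sequence gives block sizes [2, 1].

Assembling the blocks gives the Jordan form J above.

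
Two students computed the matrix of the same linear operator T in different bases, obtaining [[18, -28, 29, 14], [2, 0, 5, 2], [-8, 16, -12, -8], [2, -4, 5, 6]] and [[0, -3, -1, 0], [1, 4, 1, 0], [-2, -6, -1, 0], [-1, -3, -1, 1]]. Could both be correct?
No.

trace(A) = 12 but trace(B) = 4. The trace is a similarity invariant, so A and B are not similar.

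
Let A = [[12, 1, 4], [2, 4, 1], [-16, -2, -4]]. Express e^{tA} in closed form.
e^{tA} = [[(t^2 + 8*t + 1)*e^{4*t}, t*e^{4*t}, t*(t + 8)*e^{4*t}/2], [2*t*e^{4*t}, e^{4*t}, t*e^{4*t}], [2*t*(-t - 8)*e^{4*t}, -2*t*e^{4*t}, (-t^2 - 8*t + 1)*e^{4*t}]]

A has Jordan form J = [[4, 1, 0], [0, 4, 1], [0, 0, 4]] with A = PJP^{-1}, so e^{tA} = P e^{tJ} P^{-1}.

For a Jordan block J_k(λ), e^{tJ_k(λ)} = e^{λt} · (I + tN + t^2 N^2/2! + ... + t^{k-1} N^{k-1}/(k-1)!) where N is the nilpotent superdiagonal part.

Assembling the blocks and conjugating back gives the entries of e^{tA} as shown above.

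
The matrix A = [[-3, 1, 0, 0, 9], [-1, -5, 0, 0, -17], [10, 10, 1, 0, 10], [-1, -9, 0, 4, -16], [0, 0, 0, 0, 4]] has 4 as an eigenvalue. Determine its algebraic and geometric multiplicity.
algebraic multiplicity 2, geometric multiplicity 1

The characteristic polynomial is (x - 4)^2(x - 1)(x + 4)^2, so the factor x - 4 appears with exponent 2: the algebraic multiplicity is 2.

rank(A - 4I) = 4, so the eigenspace has dimension 5 - 4 = 1: the geometric multiplicity is 1.

Since 1 < 2, A is not diagonalizable.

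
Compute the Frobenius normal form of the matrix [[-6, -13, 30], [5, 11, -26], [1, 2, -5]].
The invariant factors of A (the non-unit diagonal entries of the Smith normal form of xI - A over ℚ[x]) are x^3 - 4x - 1, each dividing the next. The characteristic polynomial is their product, x^3 - 4x - 1.

The rational canonical form is the block-diagonal matrix of companion matrices C(f_i):
R = [[0, 0, 1], [1, 0, 4], [0, 1, 0]].

Note the characteristic polynomial does not split into linear factors over ℚ, so A has no Jordan form over ℚ; the rational canonical form exists over any field.

R = [[0, 0, 1], [1, 0, 4], [0, 1, 0]]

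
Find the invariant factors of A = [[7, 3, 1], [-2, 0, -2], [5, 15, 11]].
The Jordan structure of A has elementary divisors (x - 6)^2, (x - 6). Arranging the block sizes at each eigenvalue in decreasing order and taking row products gives the invariant factors.

Invariant factors (smallest first, each dividing the next): x - 6, (x - 6)^2.

Check: the last factor (x - 6)^2 is the minimal polynomial, and the product (x - 6)^3 is the characteristic polynomial.

x - 6, (x - 6)^2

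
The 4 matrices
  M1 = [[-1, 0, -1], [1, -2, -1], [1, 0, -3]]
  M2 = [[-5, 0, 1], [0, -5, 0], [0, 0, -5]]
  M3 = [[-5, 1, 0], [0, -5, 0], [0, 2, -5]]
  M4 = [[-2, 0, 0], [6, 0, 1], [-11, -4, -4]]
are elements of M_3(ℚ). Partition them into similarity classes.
3 classes: {M1}, {M2, M3}, {M4}

Characteristic polynomials: χ_{M1} = (x + 2)^3, χ_{M2} = (x + 5)^3, χ_{M3} = (x + 5)^3, χ_{M4} = (x + 2)^3.

{M1}: invariant factors x + 2, (x + 2)^2.

{M2, M3}: invariant factors x + 5, (x + 5)^2.

{M4}: invariant factors (x + 2)^3.

Matrices are similar if and only if their invariant-factor lists agree; the partition into similarity classes is {M1}, {M2, M3}, {M4}.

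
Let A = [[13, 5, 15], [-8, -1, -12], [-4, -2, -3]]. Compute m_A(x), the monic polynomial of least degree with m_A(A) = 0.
m_A(x) = (x - 3)^2

The characteristic polynomial factors as (x - 3)^3. The minimal polynomial is ∏(x - λ)^{k_λ} where k_λ is the size of the largest Jordan block at λ.

For λ = 3: rank(A - 3I) = 1, and the largest Jordan block has size 2 (the smallest k with rank((A - 3I)^k) = rank((A - 3I)^(k+1))).

So m_A(x) = (x - 3)^2.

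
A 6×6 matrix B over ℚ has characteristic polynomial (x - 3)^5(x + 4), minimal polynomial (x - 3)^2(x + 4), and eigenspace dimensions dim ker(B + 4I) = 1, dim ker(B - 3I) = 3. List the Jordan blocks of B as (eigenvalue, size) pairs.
λ = -4: algebraic multiplicity 1 (exponent in χ_B), largest block size 1 (exponent in m_B), 1 block (geometric multiplicity). This forces block sizes [1].
λ = 3: algebraic multiplicity 5 (exponent in χ_B), largest block size 2 (exponent in m_B), 3 blocks (geometric multiplicity). These force block sizes [2, 2, 1].

Jordan blocks: (-4, 1), (3, 2), (3, 2), (3, 1)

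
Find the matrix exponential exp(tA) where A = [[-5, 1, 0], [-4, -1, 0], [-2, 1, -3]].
e^{tA} = [[(1 - 2*t)*e^{-3*t}, t*e^{-3*t}, 0], [-4*t*e^{-3*t}, (2*t + 1)*e^{-3*t}, 0], [-2*t*e^{-3*t}, t*e^{-3*t}, e^{-3*t}]]

A has Jordan form J = [[-3, 1, 0], [0, -3, 0], [0, 0, -3]] with A = PJP^{-1}, so e^{tA} = P e^{tJ} P^{-1}.

For a Jordan block J_k(λ), e^{tJ_k(λ)} = e^{λt} · (I + tN + t^2 N^2/2! + ... + t^{k-1} N^{k-1}/(k-1)!) where N is the nilpotent superdiagonal part.

Assembling the blocks and conjugating back gives the entries of e^{tA} as shown above.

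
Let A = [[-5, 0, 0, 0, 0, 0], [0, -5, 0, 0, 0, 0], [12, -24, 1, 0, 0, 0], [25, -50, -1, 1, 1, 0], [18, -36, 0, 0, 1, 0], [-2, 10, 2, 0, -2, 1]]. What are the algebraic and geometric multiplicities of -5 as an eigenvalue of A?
The characteristic polynomial is (x - 1)^4(x + 5)^2, so the factor x + 5 appears with exponent 2: the algebraic multiplicity is 2.

rank(A + 5I) = 4, so the eigenspace has dimension 6 - 4 = 2: the geometric multiplicity is 2.

algebraic multiplicity 2, geometric multiplicity 2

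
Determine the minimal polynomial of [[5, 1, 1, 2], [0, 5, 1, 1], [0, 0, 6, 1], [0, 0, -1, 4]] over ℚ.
The characteristic polynomial factors as (x - 5)^4. The minimal polynomial is ∏(x - λ)^{k_λ} where k_λ is the size of the largest Jordan block at λ.

For λ = 5: rank(A - 5I) = 2, and the largest Jordan block has size 2 (the smallest k with rank((A - 5I)^k) = rank((A - 5I)^(k+1))).

So m_A(x) = (x - 5)^2.

m_A(x) = (x - 5)^2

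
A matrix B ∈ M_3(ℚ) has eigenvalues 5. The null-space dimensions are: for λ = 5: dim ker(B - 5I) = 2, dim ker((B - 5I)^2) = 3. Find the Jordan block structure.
Jordan blocks: (5, 2), (5, 1)

λ = 5: successive nullity increments [2, 1] count blocks of size ≥ k; block sizes are [2, 1].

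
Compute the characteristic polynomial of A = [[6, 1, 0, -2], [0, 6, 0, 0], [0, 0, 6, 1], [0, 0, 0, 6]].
χ_A(x) = (x - 6)^4

xI - A = [[x - 6, -1, 0, 2], [0, x - 6, 0, 0], [0, 0, x - 6, -1], [0, 0, 0, x - 6]].

Expanding det(xI - A) along the first row:
det(xI - A) = + (x - 6)·det([[x - 6, 0, 0], [0, x - 6, -1], [0, 0, x - 6]]) - (-1)·det([[0, 0, 0], [0, x - 6, -1], [0, 0, x - 6]]) + (0)·det([[0, x - 6, 0], [0, 0, -1], [0, 0, x - 6]]) - (2)·det([[0, x - 6, 0], [0, 0, x - 6], [0, 0, 0]]).

Evaluating gives χ_A(x) = x^4 - 24x^3 + 216x^2 - 864x + 1296 = (x - 6)^4.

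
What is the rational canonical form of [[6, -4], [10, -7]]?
R = [[0, 2], [1, -1]]

The invariant factors of A (the non-unit diagonal entries of the Smith normal form of xI - A over ℚ[x]) are (x - 1)(x + 2), each dividing the next. The characteristic polynomial is their product, (x - 1)(x + 2).

The rational canonical form is the block-diagonal matrix of companion matrices C(f_i):
R = [[0, 2], [1, -1]].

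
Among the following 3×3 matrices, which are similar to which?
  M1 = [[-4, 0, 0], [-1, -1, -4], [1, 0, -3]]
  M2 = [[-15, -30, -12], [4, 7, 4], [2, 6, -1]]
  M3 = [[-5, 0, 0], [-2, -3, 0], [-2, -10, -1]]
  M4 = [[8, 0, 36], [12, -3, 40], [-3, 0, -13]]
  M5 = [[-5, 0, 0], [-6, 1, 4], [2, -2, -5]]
Characteristic polynomials: χ_{M1} = (x + 1)(x + 3)(x + 4), χ_{M2} = (x + 1)(x + 3)(x + 5), χ_{M3} = (x + 1)(x + 3)(x + 5), χ_{M4} = (x + 1)(x + 3)(x + 4), χ_{M5} = (x + 1)(x + 3)(x + 5).

{M1, M4}: invariant factors (x + 1)(x + 3)(x + 4).

{M2, M3, M5}: invariant factors (x + 1)(x + 3)(x + 5).

Matrices are similar if and only if their invariant-factor lists agree; the partition into similarity classes is {M1, M4}, {M2, M3, M5}.

2 classes: {M1, M4}, {M2, M3, M5}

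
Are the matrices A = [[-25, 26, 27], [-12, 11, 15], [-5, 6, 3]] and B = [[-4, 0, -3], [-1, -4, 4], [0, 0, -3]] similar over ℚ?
Yes.

Two matrices over a field are similar if and only if they have the same invariant factors.

Both A and B have characteristic polynomial (x + 3)(x + 4)^2 and minimal polynomial (x + 3)(x + 4)^2. Computing further, both have invariant factors (x + 3)(x + 4)^2. Hence A and B are similar.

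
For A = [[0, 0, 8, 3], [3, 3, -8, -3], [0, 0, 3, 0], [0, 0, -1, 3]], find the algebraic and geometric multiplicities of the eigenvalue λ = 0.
algebraic multiplicity 1, geometric multiplicity 1

The characteristic polynomial is x(x - 3)^3, so the factor x appears with exponent 1: the algebraic multiplicity is 1.

rank(A) = 3, so the eigenspace has dimension 4 - 3 = 1: the geometric multiplicity is 1.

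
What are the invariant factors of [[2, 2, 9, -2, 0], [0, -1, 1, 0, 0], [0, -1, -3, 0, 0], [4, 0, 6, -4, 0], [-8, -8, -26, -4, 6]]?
x(x - 6)(x + 2)^3

The Jordan structure of A has elementary divisors (x + 2)^3, x, (x - 6). Arranging the block sizes at each eigenvalue in decreasing order and taking row products gives the invariant factors.

Invariant factors (smallest first, each dividing the next): x(x - 6)(x + 2)^3.

Check: the last factor x(x - 6)(x + 2)^3 is the minimal polynomial, and the product x(x - 6)(x + 2)^3 is the characteristic polynomial.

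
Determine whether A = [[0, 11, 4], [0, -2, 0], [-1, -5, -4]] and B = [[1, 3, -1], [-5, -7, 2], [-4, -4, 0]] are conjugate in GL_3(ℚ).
Two matrices over a field are similar if and only if they have the same invariant factors.

Both A and B have characteristic polynomial (x + 2)^3 and minimal polynomial (x + 2)^3. Computing further, both have invariant factors (x + 2)^3. Hence A and B are similar.

Yes.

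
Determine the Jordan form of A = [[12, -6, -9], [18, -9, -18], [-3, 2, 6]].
The characteristic polynomial is det(xI - A) = (x - 3)^3, so the eigenvalues are 3 (algebraic multiplicity 3).

For λ = 3: rank(A - 3I) = 1, rank((A - 3I)^2) = 0. The eigenspace has dimension 3 - 1 = 2, so there are 2 Jordan blocks; the rank sequence gives block sizes [2, 1].

Assembling the blocks gives the Jordan form J above.

J = [[3, 1, 0], [0, 3, 0], [0, 0, 3]]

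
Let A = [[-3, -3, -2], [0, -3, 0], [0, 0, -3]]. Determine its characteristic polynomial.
χ_A(x) = (x + 3)^3

xI - A = [[x + 3, 3, 2], [0, x + 3, 0], [0, 0, x + 3]].

Expanding det(xI - A) along the first row:
det(xI - A) = + (x + 3)·det([[x + 3, 0], [0, x + 3]]) - (3)·det([[0, 0], [0, x + 3]]) + (2)·det([[0, x + 3], [0, 0]]).

Evaluating gives χ_A(x) = x^3 + 9x^2 + 27x + 27 = (x + 3)^3.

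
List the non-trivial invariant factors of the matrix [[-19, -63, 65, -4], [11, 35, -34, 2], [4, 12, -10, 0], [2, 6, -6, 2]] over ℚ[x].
The Jordan structure of A has elementary divisors (x - 2)^3, (x - 2). Arranging the block sizes at each eigenvalue in decreasing order and taking row products gives the invariant factors.

Invariant factors (smallest first, each dividing the next): x - 2, (x - 2)^3.

Check: the last factor (x - 2)^3 is the minimal polynomial, and the product (x - 2)^4 is the characteristic polynomial.

x - 2, (x - 2)^3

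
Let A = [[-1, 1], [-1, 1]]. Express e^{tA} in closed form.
A has Jordan form J = [[0, 1], [0, 0]] with A = PJP^{-1}, so e^{tA} = P e^{tJ} P^{-1}.

For a Jordan block J_k(λ), e^{tJ_k(λ)} = e^{λt} · (I + tN + t^2 N^2/2! + ... + t^{k-1} N^{k-1}/(k-1)!) where N is the nilpotent superdiagonal part.

Assembling the blocks and conjugating back gives the entries of e^{tA} as shown above.

e^{tA} = [[1 - t, t], [-t, t + 1]]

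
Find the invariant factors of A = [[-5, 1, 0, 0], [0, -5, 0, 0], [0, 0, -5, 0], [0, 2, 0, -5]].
The Jordan structure of A has elementary divisors (x + 5)^2, (x + 5), (x + 5). Arranging the block sizes at each eigenvalue in decreasing order and taking row products gives the invariant factors.

Invariant factors (smallest first, each dividing the next): x + 5, x + 5, (x + 5)^2.

Check: the last factor (x + 5)^2 is the minimal polynomial, and the product (x + 5)^4 is the characteristic polynomial.

x + 5, x + 5, (x + 5)^2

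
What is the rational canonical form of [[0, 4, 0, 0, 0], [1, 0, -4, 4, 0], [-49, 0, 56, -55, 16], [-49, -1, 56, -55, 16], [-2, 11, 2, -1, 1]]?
The invariant factors of A (the non-unit diagonal entries of the Smith normal form of xI - A over ℚ[x]) are x^3(x - 5)(x + 3), each dividing the next. The characteristic polynomial is their product, x^3(x - 5)(x + 3).

The rational canonical form is the block-diagonal matrix of companion matrices C(f_i):
R = [[0, 0, 0, 0, 0], [1, 0, 0, 0, 0], [0, 1, 0, 0, 0], [0, 0, 1, 0, 15], [0, 0, 0, 1, 2]].

R = [[0, 0, 0, 0, 0], [1, 0, 0, 0, 0], [0, 1, 0, 0, 0], [0, 0, 1, 0, 15], [0, 0, 0, 1, 2]]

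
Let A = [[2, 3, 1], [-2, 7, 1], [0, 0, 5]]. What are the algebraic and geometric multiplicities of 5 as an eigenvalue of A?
algebraic multiplicity 2, geometric multiplicity 1

The characteristic polynomial is (x - 5)^2(x - 4), so the factor x - 5 appears with exponent 2: the algebraic multiplicity is 2.

rank(A - 5I) = 2, so the eigenspace has dimension 3 - 2 = 1: the geometric multiplicity is 1.

Since 1 < 2, A is not diagonalizable.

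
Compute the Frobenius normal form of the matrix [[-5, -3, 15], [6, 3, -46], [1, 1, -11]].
The invariant factors of A (the non-unit diagonal entries of the Smith normal form of xI - A over ℚ[x]) are (x + 4)^2(x + 5), each dividing the next. The characteristic polynomial is their product, (x + 4)^2(x + 5).

The rational canonical form is the block-diagonal matrix of companion matrices C(f_i):
R = [[0, 0, -80], [1, 0, -56], [0, 1, -13]].

R = [[0, 0, -80], [1, 0, -56], [0, 1, -13]]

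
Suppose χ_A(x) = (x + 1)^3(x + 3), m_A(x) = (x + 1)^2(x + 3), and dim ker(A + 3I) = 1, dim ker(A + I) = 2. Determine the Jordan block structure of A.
λ = -3: algebraic multiplicity 1 (exponent in χ_A), largest block size 1 (exponent in m_A), 1 block (geometric multiplicity). This forces block sizes [1].
λ = -1: algebraic multiplicity 3 (exponent in χ_A), largest block size 2 (exponent in m_A), 2 blocks (geometric multiplicity). These force block sizes [2, 1].

Jordan blocks: (-3, 1), (-1, 2), (-1, 1)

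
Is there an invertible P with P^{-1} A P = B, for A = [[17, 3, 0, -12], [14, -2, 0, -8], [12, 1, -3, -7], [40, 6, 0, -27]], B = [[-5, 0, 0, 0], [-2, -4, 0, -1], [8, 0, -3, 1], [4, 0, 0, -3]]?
Yes.

Two matrices over a field are similar if and only if they have the same invariant factors.

Both A and B have characteristic polynomial (x + 3)^2(x + 4)(x + 5) and minimal polynomial (x + 3)^2(x + 4)(x + 5). Computing further, both have invariant factors (x + 3)^2(x + 4)(x + 5). Hence A and B are similar.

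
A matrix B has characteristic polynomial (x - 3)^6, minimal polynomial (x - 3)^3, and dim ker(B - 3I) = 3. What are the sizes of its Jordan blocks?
Jordan blocks: (3, 3), (3, 2), (3, 1)

λ = 3: algebraic multiplicity 6 (exponent in χ_B), largest block size 3 (exponent in m_B), 3 blocks (geometric multiplicity). These force block sizes [3, 2, 1].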